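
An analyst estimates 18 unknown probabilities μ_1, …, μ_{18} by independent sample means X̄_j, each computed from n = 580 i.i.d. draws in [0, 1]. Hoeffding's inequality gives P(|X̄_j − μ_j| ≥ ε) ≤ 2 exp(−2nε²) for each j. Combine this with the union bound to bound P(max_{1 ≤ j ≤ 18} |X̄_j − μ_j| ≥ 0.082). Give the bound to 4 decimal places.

0.0148

Per-experiment Hoeffding bound: 2·exp(−2·580·0.082²) = 2·exp(−7.79984) = 0.0008196.
Union bound over 18 events: 18·0.0008196 = 0.01475.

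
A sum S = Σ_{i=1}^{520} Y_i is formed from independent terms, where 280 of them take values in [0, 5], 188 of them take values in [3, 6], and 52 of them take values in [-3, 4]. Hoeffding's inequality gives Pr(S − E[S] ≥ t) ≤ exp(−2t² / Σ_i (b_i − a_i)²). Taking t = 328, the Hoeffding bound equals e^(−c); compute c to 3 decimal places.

19.143

Σ(b_i − a_i)² = 280·5² + 188·3² + 52·7² = 11240.
c = 2t² / 11240 = 2·328² / 11240 = 19.1431.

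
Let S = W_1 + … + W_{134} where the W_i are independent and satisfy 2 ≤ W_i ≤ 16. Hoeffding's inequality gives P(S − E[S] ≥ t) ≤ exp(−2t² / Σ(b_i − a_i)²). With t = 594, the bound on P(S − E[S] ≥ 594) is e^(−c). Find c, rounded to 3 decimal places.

Σ(b_i − a_i)² = 134·(14)² = 26264.
c = 2t²/26264 = 2·594²/26264 = 26.8684.

26.868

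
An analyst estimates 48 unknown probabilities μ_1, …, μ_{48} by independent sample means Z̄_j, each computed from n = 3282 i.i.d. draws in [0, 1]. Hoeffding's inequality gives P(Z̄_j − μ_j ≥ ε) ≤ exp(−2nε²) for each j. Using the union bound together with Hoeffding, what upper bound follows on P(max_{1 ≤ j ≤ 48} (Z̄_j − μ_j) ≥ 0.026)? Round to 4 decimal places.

0.5678

Per-experiment Hoeffding bound: exp(−2·3282·0.026²) = exp(−4.43726) = 0.011828.
Union bound over 48 events: 48·0.011828 = 0.56776.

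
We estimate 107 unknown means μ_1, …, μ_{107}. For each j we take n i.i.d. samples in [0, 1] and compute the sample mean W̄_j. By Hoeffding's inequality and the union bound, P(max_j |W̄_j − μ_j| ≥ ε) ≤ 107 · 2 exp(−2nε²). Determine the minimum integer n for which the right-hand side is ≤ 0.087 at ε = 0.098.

Need 2·107·exp(−2nε²) ≤ 0.087, i.e. exp(−2nε²) ≤ 0.087/214.
So 2nε² ≥ ln(214/0.087) = 7.807823.
Hence n ≥ 7.807823/(2·0.098²) = 406.488.
The smallest integer n is 407.

407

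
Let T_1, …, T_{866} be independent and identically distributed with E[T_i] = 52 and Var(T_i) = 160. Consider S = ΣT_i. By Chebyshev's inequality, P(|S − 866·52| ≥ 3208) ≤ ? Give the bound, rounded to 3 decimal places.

0.013

Var(S) = n·Var(T_i) = 866·160 = 138560.
Chebyshev: P(|S − 866·52| ≥ 3208) ≤ Var(S)/3208² = 138560/10291264 = 0.0135.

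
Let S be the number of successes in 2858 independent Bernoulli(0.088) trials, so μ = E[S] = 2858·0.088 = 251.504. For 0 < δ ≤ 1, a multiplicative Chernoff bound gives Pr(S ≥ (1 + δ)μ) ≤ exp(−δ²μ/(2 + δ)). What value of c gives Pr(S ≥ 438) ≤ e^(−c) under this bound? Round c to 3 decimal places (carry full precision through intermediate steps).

50.443

Write 438 = (1 + δ)μ, so δ = 438/251.504 − 1 = 0.741523…
Then the exponent is δ²μ/(2 + δ) = (438 − μ)² / (μ·(2 + δ)) = 50.443156.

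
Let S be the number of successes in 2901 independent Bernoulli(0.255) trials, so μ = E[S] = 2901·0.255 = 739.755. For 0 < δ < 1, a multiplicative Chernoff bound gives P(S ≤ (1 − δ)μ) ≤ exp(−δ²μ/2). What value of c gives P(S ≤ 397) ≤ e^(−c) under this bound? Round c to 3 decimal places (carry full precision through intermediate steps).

Write 397 = (1 − δ)μ, so δ = 1 − 397/739.755 = 0.4633358…
Then the exponent is δ²μ/2 = (μ − 397)²/(2μ) = 79.405337.

79.405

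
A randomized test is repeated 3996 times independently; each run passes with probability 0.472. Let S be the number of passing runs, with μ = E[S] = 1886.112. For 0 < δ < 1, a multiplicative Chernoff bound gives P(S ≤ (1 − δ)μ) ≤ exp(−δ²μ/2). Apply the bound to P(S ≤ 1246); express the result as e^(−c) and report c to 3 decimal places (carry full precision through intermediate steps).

108.621

Write 1246 = (1 − δ)μ, so δ = 1 − 1246/1886.112 = 0.3393818…
Then the exponent is δ²μ/2 = (μ − 1246)²/(2μ) = 108.621167.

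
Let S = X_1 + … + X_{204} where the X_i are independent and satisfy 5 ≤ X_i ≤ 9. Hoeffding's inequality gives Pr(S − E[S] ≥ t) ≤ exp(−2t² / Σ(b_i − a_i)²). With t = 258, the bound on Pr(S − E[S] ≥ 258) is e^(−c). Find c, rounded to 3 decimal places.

40.787

Σ(b_i − a_i)² = 204·(4)² = 3264.
c = 2t²/3264 = 2·258²/3264 = 40.7868.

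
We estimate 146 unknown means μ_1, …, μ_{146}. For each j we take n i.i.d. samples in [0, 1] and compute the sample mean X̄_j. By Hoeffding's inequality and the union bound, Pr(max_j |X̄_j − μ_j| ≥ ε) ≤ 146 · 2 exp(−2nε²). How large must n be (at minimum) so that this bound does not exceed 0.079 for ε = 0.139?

213

Need 2·146·exp(−2nε²) ≤ 0.079, i.e. exp(−2nε²) ≤ 0.079/292.
So 2nε² ≥ ln(292/0.079) = 8.215061.
Hence n ≥ 8.215061/(2·0.139²) = 212.594.
The smallest integer n is 213.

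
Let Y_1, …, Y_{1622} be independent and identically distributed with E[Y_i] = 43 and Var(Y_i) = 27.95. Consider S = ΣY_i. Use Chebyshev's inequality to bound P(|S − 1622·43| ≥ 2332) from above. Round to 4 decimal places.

Var(S) = n·Var(Y_i) = 1622·27.95 = 45334.9.
Chebyshev: P(|S − 1622·43| ≥ 2332) ≤ Var(S)/2332² = 45334.9/5438224 = 0.0083.

0.0083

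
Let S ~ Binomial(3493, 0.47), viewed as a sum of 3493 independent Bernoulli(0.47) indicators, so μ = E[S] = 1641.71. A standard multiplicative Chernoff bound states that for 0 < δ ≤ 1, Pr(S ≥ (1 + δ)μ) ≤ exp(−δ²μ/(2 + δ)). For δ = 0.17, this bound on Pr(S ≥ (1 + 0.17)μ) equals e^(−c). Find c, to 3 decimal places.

c = δ²μ/(2 + δ) = 0.17²·1641.71/(2 + 0.17) = 21.8642.

21.864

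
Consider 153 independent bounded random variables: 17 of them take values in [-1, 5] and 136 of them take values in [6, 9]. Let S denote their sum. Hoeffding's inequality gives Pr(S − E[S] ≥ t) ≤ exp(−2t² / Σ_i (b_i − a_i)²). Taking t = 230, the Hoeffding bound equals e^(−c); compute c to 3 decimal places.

Σ(b_i − a_i)² = 17·6² + 136·3² = 1836.
c = 2t² / 1836 = 2·230² / 1836 = 57.6253.

57.625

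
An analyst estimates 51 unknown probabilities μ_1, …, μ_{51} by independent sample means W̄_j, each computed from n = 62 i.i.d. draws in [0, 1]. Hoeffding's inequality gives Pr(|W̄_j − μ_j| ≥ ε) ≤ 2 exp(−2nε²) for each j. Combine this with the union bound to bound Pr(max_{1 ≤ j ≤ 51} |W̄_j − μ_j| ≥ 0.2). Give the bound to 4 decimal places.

Per-experiment Hoeffding bound: 2·exp(−2·62·0.2²) = 2·exp(−4.96000) = 0.014026.
Union bound over 51 events: 51·0.014026 = 0.71532.

0.7153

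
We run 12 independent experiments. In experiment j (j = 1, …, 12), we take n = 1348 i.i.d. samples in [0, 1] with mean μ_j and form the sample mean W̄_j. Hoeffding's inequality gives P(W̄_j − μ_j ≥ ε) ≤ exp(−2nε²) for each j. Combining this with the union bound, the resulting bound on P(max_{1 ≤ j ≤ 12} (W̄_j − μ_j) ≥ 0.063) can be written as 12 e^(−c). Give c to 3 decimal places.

10.700

Union bound over the 12 events: P(max_{1 ≤ j ≤ 12} (W̄_j − μ_j) ≥ 0.063) ≤ 12·exp(−2nε²) = 12 exp(−2·1348·0.063²).
So c = 2·1348·0.063² = 10.7004.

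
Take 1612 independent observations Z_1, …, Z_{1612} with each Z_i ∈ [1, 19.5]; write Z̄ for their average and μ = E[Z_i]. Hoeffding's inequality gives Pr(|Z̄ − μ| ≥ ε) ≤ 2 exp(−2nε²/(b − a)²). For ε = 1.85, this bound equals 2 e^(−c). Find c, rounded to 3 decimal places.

32.240

c = 2nε²/(b − a)² = 2·1612·1.85² / 18.5² = 32.2400.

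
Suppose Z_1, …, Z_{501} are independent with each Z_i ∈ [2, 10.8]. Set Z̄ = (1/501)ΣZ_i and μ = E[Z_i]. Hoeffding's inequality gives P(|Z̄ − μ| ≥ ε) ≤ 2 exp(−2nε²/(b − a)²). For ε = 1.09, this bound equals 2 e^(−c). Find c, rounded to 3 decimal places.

15.373

c = 2nε²/(b − a)² = 2·501·1.09² / 8.8² = 15.3729.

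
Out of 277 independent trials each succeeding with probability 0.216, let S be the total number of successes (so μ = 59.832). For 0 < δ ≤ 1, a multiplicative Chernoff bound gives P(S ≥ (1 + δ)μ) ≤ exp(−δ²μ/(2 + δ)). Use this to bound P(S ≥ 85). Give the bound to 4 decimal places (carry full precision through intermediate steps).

0.0126

Write 85 = (1 + δ)μ, so δ = 85/59.832 − 1 = 0.4206445…
Then the exponent is δ²μ/(2 + δ) = (85 − μ)² / (μ·(2 + δ)) = 4.373538.
Bound = exp(−4.373538) = 0.01261.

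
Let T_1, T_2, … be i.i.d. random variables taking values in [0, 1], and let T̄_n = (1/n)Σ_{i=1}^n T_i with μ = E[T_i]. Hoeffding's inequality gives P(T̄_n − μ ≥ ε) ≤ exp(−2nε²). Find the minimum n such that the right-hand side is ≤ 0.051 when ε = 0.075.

265

Require exp(−2nε²) ≤ 0.051, i.e. 2nε² ≥ ln(1/0.051) = 2.975930.
So n ≥ 2.975930 / (2·0.075²) = 264.527.
The smallest integer n is 265.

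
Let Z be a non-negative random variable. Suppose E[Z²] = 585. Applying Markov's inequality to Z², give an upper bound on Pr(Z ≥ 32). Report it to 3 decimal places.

0.571

Since Z ≥ 0, the event {Z ≥ 32} is the same as {Z² ≥ 1024}.
Markov's inequality applied to Z² gives Pr(Z² ≥ 1024) ≤ E[Z²]/1024 = 585/1024 = 0.5713.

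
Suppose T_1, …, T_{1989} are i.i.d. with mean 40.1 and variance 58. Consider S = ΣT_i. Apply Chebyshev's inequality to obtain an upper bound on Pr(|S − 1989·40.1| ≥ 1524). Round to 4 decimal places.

Var(S) = n·Var(T_i) = 1989·58 = 115362.
Chebyshev: Pr(|S − 1989·40.1| ≥ 1524) ≤ Var(S)/1524² = 115362/2322576 = 0.0497.

0.0497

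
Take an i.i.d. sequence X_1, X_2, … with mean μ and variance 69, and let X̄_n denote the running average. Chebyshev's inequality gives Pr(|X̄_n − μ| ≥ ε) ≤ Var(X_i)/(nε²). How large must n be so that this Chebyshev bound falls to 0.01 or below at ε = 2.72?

933

Require 69/(n·2.72²) ≤ 0.01, i.e. n ≥ 69/(0.01·2.72²) = 932.634.
The smallest integer n is 933.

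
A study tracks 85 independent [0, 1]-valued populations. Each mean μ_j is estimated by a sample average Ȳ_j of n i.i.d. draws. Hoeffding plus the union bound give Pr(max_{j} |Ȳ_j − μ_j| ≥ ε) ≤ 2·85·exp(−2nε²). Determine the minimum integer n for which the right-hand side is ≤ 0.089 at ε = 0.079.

606

Need 2·85·exp(−2nε²) ≤ 0.089, i.e. exp(−2nε²) ≤ 0.089/170.
So 2nε² ≥ ln(170/0.089) = 7.554917.
Hence n ≥ 7.554917/(2·0.079²) = 605.265.
The smallest integer n is 606.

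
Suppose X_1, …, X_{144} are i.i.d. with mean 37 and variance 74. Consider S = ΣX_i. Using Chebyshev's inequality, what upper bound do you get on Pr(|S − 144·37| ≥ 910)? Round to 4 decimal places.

0.0129

Var(S) = n·Var(X_i) = 144·74 = 10656.
Chebyshev: Pr(|S − 144·37| ≥ 910) ≤ Var(S)/910² = 10656/828100 = 0.0129.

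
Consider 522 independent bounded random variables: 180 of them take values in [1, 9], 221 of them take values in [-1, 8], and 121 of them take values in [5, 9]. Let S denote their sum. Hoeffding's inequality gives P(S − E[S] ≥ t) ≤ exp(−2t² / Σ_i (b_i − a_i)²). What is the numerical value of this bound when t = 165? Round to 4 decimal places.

0.1761

Σ(b_i − a_i)² = 180·8² + 221·9² + 121·4² = 31357.
Exponent = 2·165² / 31357 = 1.73645.
Bound = exp(−1.73645) = 0.17614.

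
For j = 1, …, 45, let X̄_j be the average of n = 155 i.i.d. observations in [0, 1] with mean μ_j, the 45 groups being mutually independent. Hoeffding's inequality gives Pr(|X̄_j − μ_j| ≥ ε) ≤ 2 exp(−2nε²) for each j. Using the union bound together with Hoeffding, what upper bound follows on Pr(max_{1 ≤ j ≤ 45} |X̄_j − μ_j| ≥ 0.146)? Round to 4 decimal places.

Per-experiment Hoeffding bound: 2·exp(−2·155·0.146²) = 2·exp(−6.60796) = 0.0026992.
Union bound over 45 events: 45·0.0026992 = 0.12146.

0.1215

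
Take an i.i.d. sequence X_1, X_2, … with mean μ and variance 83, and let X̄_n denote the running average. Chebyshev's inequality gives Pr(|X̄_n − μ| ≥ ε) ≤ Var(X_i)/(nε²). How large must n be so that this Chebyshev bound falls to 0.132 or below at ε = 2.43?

Require 83/(n·2.43²) ≤ 0.132, i.e. n ≥ 83/(0.132·2.43²) = 106.486.
The smallest integer n is 107.

107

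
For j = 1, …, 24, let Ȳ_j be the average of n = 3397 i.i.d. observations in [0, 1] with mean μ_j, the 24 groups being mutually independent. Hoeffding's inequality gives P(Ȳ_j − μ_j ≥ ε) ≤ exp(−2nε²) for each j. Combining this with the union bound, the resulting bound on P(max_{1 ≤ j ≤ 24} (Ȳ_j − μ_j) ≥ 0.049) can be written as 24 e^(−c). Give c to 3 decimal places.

16.312

Union bound over the 24 events: P(max_{1 ≤ j ≤ 24} (Ȳ_j − μ_j) ≥ 0.049) ≤ 24·exp(−2nε²) = 24 exp(−2·3397·0.049²).
So c = 2·3397·0.049² = 16.3124.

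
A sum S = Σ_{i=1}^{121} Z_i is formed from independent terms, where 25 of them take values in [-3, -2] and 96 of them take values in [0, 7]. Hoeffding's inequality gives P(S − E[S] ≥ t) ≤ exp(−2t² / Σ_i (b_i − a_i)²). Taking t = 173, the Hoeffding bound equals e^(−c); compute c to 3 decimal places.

12.658

Σ(b_i − a_i)² = 25·1² + 96·7² = 4729.
c = 2t² / 4729 = 2·173² / 4729 = 12.6576.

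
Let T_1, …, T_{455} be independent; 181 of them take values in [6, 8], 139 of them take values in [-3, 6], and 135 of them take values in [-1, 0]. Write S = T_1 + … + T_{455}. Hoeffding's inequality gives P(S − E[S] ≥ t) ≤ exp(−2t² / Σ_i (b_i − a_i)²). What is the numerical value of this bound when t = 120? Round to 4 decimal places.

0.0929

Σ(b_i − a_i)² = 181·2² + 139·9² + 135·1² = 12118.
Exponent = 2·120² / 12118 = 2.37663.
Bound = exp(−2.37663) = 0.09286.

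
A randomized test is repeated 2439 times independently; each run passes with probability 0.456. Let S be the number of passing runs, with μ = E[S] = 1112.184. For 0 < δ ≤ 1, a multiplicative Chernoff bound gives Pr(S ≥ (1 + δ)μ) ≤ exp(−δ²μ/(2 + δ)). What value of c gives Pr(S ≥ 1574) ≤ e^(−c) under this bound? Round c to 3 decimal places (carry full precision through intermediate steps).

Write 1574 = (1 + δ)μ, so δ = 1574/1112.184 − 1 = 0.4152335…
Then the exponent is δ²μ/(2 + δ) = (1574 − μ)² / (μ·(2 + δ)) = 79.396653.

79.397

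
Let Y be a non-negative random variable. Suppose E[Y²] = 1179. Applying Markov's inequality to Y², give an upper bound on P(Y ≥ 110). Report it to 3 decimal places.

Since Y ≥ 0, the event {Y ≥ 110} is the same as {Y² ≥ 12100}.
Markov's inequality applied to Y² gives P(Y² ≥ 12100) ≤ E[Y²]/12100 = 1179/12100 = 0.0974.

0.097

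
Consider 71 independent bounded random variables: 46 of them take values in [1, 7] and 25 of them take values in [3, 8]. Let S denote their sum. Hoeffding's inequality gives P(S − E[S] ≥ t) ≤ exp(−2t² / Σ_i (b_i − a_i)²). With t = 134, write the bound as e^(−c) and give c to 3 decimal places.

Σ(b_i − a_i)² = 46·6² + 25·5² = 2281.
c = 2t² / 2281 = 2·134² / 2281 = 15.7440.

15.744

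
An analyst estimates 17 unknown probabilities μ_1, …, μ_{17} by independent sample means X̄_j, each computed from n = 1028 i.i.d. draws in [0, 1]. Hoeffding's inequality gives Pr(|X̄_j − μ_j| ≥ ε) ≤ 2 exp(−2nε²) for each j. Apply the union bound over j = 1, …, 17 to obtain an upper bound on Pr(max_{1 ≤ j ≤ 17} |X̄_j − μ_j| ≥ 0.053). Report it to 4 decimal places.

0.1055

Per-experiment Hoeffding bound: 2·exp(−2·1028·0.053²) = 2·exp(−5.77530) = 0.0062065.
Union bound over 17 events: 17·0.0062065 = 0.10551.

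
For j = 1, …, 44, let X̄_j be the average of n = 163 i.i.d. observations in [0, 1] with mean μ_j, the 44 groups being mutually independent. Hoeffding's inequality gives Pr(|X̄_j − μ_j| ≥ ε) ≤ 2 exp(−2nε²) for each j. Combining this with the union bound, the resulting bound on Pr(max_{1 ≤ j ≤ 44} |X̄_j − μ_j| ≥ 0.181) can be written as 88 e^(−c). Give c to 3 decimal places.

10.680

Union bound over the 44 events: Pr(max_{1 ≤ j ≤ 44} |X̄_j − μ_j| ≥ 0.181) ≤ 44·2·exp(−2nε²) = 88 exp(−2·163·0.181²).
So c = 2·163·0.181² = 10.6801.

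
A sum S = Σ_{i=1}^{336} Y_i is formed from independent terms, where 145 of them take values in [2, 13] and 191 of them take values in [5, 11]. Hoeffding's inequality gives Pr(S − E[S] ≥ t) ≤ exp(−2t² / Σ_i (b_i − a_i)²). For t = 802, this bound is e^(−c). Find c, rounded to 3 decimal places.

Σ(b_i − a_i)² = 145·11² + 191·6² = 24421.
c = 2t² / 24421 = 2·802² / 24421 = 52.6763.

52.676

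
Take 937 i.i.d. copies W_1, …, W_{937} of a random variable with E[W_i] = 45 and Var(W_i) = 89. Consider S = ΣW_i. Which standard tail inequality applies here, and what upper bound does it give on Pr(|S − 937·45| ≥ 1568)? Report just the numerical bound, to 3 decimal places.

0.034

With mean and variance of each term known, Chebyshev's inequality bounds the deviation of the sum (or sample mean).
Var(S) = n·Var(W_i) = 937·89 = 83393.
Chebyshev: Pr(|S − 937·45| ≥ 1568) ≤ Var(S)/1568² = 83393/2458624 = 0.0339.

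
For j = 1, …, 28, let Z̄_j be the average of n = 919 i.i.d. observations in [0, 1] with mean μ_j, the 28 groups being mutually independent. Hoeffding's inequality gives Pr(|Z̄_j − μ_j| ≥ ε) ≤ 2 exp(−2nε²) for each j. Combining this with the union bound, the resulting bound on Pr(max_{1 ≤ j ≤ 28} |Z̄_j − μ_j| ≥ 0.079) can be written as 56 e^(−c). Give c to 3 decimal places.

Union bound over the 28 events: Pr(max_{1 ≤ j ≤ 28} |Z̄_j − μ_j| ≥ 0.079) ≤ 28·2·exp(−2nε²) = 56 exp(−2·919·0.079²).
So c = 2·919·0.079² = 11.4710.

11.471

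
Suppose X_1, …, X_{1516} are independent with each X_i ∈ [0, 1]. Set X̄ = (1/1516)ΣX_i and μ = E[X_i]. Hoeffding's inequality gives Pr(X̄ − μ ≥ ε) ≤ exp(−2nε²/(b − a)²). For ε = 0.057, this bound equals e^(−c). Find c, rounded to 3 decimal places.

c = 2nε²/(b − a)² = 2·1516·0.057² / 1² = 9.8510.

9.851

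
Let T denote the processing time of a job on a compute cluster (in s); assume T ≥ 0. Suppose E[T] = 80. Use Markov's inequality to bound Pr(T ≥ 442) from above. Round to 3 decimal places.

Markov's inequality: for a non-negative random variable, Pr(T ≥ a) ≤ E[T]/a.
Here E[T] = 80 and a = 442, so the bound is 80/442 = 0.1810.

0.181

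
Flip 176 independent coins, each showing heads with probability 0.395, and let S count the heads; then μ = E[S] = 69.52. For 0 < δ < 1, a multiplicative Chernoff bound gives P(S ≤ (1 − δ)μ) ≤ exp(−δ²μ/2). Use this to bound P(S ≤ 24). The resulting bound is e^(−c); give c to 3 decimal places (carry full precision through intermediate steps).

Write 24 = (1 − δ)μ, so δ = 1 − 24/69.52 = 0.6547756…
Then the exponent is δ²μ/2 = (μ − 24)²/(2μ) = 14.902693.

14.903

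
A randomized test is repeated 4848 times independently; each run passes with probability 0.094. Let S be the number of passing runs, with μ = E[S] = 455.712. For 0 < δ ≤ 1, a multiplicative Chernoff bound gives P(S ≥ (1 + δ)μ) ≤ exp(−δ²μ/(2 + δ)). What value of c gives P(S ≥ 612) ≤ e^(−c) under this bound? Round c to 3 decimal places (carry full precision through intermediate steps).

Write 612 = (1 + δ)μ, so δ = 612/455.712 − 1 = 0.3429534…
Then the exponent is δ²μ/(2 + δ) = (612 − μ)² / (μ·(2 + δ)) = 22.876898.

22.877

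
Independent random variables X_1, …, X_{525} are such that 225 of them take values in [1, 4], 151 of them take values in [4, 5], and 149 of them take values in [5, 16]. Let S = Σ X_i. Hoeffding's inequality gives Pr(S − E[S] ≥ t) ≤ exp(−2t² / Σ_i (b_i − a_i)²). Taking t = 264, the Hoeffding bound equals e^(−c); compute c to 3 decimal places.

6.899

Σ(b_i − a_i)² = 225·3² + 151·1² + 149·11² = 20205.
c = 2t² / 20205 = 2·264² / 20205 = 6.8989.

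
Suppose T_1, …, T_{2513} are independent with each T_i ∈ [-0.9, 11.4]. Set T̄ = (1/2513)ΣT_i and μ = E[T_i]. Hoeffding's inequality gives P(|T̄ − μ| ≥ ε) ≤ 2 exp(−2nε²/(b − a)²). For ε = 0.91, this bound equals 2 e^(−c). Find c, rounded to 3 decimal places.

c = 2nε²/(b − a)² = 2·2513·0.91² / 12.3² = 27.5103.

27.510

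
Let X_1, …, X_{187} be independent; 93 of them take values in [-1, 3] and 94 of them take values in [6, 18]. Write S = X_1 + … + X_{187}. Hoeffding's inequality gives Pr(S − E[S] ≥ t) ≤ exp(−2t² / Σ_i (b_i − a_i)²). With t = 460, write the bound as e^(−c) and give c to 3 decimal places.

28.168

Σ(b_i − a_i)² = 93·4² + 94·12² = 15024.
c = 2t² / 15024 = 2·460² / 15024 = 28.1683.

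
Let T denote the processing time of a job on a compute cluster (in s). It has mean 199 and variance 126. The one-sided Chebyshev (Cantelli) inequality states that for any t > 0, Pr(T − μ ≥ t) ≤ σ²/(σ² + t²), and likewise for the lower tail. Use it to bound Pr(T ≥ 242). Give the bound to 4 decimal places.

0.0638

Here σ² = 126 and t = 43, so σ² + t² = 1975.
Cantelli's bound: 126/1975 = 0.0638.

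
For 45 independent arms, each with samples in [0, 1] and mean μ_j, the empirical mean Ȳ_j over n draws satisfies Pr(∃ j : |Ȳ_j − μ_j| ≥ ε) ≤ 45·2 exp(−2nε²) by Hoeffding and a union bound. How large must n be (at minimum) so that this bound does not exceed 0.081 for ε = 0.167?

Need 2·45·exp(−2nε²) ≤ 0.081, i.e. exp(−2nε²) ≤ 0.081/90.
So 2nε² ≥ ln(90/0.081) = 7.013116.
Hence n ≥ 7.013116/(2·0.167²) = 125.733.
The smallest integer n is 126.

126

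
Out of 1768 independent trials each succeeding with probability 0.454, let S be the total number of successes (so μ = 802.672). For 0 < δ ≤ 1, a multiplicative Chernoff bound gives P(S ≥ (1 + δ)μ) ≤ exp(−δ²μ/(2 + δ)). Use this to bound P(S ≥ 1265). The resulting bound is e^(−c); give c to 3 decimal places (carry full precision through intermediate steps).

103.376

Write 1265 = (1 + δ)μ, so δ = 1265/802.672 − 1 = 0.5759862…
Then the exponent is δ²μ/(2 + δ) = (1265 − μ)² / (μ·(2 + δ)) = 103.375767.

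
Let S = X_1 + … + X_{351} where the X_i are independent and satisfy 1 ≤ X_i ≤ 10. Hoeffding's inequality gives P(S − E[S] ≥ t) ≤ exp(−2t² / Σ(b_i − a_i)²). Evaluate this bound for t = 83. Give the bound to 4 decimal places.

0.6159

Σ(b_i − a_i)² = 351·(9)² = 28431.
Exponent = 2·83²/28431 = 0.4846.
Bound = exp(−0.4846) = 0.61594.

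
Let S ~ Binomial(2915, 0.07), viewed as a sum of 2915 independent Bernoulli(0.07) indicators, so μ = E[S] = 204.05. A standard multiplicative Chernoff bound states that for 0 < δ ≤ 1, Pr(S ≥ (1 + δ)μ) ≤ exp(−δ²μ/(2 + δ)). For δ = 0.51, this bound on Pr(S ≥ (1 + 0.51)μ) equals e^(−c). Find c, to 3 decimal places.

21.145

c = δ²μ/(2 + δ) = 0.51²·204.05/(2 + 0.51) = 21.1448.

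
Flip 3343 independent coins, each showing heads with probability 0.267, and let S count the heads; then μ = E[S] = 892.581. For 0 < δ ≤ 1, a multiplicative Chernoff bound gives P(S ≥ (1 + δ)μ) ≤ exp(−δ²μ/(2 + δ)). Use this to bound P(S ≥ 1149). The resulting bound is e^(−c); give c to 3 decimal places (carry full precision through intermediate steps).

32.206

Write 1149 = (1 + δ)μ, so δ = 1149/892.581 − 1 = 0.2872781…
Then the exponent is δ²μ/(2 + δ) = (1149 − μ)² / (μ·(2 + δ)) = 32.205778.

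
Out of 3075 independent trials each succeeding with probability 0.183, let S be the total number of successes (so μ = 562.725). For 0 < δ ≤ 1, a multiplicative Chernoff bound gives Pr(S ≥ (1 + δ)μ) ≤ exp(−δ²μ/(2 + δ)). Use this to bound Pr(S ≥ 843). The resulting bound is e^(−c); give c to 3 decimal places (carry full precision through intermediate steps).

Write 843 = (1 + δ)μ, so δ = 843/562.725 − 1 = 0.4980674…
Then the exponent is δ²μ/(2 + δ) = (843 − μ)² / (μ·(2 + δ)) = 55.881538.

55.882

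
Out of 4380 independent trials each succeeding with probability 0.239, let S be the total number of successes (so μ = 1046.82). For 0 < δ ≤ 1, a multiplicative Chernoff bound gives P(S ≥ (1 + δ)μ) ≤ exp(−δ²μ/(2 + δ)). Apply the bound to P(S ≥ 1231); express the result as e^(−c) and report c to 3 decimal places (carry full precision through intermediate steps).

14.892

Write 1231 = (1 + δ)μ, so δ = 1231/1046.82 − 1 = 0.1759424…
Then the exponent is δ²μ/(2 + δ) = (1231 − μ)² / (μ·(2 + δ)) = 14.892429.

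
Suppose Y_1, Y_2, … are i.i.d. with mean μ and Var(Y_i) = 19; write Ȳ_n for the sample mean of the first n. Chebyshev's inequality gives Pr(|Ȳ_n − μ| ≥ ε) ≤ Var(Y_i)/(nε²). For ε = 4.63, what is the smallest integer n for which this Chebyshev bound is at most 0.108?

Require 19/(n·4.63²) ≤ 0.108, i.e. n ≥ 19/(0.108·4.63²) = 8.207.
The smallest integer n is 9.

9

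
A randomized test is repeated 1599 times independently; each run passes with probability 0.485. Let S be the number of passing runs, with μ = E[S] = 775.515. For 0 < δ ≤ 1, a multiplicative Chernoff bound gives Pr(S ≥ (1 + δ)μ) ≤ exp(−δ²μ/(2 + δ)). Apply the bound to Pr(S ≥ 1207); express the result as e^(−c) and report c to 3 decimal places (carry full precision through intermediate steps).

93.911

Write 1207 = (1 + δ)μ, so δ = 1207/775.515 − 1 = 0.5563851…
Then the exponent is δ²μ/(2 + δ) = (1207 − μ)² / (μ·(2 + δ)) = 93.910667.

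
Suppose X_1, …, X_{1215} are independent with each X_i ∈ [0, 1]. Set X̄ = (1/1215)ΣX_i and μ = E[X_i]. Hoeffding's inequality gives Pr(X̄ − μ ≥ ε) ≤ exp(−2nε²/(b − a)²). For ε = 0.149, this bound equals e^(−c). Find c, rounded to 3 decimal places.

53.948

c = 2nε²/(b − a)² = 2·1215·0.149² / 1² = 53.9484.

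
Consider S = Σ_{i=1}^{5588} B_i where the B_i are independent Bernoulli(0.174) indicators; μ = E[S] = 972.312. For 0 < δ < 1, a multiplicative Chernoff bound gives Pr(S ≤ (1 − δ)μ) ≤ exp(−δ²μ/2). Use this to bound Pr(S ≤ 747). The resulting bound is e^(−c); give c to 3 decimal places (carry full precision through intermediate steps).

Write 747 = (1 − δ)μ, so δ = 1 − 747/972.312 = 0.2317281…
Then the exponent is δ²μ/2 = (μ − 747)²/(2μ) = 26.105559.

26.106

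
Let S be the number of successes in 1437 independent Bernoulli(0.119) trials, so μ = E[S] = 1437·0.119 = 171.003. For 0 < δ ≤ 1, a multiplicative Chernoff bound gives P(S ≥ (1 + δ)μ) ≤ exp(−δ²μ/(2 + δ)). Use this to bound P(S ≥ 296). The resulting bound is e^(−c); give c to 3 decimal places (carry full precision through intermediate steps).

33.456

Write 296 = (1 + δ)μ, so δ = 296/171.003 − 1 = 0.7309638…
Then the exponent is δ²μ/(2 + δ) = (296 − μ)² / (μ·(2 + δ)) = 33.456423.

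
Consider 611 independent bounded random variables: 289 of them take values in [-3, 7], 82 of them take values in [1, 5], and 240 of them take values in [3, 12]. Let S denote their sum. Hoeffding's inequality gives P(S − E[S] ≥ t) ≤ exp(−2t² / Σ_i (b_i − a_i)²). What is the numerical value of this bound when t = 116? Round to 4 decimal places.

0.5816

Σ(b_i − a_i)² = 289·10² + 82·4² + 240·9² = 49652.
Exponent = 2·116² / 49652 = 0.54201.
Bound = exp(−0.54201) = 0.58158.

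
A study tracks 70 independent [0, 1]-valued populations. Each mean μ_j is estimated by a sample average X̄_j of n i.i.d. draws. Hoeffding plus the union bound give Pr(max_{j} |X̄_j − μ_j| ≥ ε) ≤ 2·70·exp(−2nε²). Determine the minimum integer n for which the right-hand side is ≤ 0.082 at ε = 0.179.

117

Need 2·70·exp(−2nε²) ≤ 0.082, i.e. exp(−2nε²) ≤ 0.082/140.
So 2nε² ≥ ln(140/0.082) = 7.442678.
Hence n ≥ 7.442678/(2·0.179²) = 116.143.
The smallest integer n is 117.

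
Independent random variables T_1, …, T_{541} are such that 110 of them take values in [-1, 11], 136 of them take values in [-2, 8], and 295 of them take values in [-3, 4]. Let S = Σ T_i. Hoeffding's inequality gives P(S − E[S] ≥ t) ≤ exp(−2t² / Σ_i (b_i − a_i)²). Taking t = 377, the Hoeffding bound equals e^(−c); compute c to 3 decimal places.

Σ(b_i − a_i)² = 110·12² + 136·10² + 295·7² = 43895.
c = 2t² / 43895 = 2·377² / 43895 = 6.4759.

6.476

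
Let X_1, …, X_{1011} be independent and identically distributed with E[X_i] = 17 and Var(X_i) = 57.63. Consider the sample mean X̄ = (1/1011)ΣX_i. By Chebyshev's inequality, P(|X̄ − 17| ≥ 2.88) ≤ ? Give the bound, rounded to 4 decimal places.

Var(X̄) = Var(X_i)/n = 57.63/1011 = 0.057003.
Chebyshev: P(|X̄ − 17| ≥ 2.88) ≤ Var(X̄)/(2.88)² = 57.63/(1011·2.88²) = 0.0069.

0.0069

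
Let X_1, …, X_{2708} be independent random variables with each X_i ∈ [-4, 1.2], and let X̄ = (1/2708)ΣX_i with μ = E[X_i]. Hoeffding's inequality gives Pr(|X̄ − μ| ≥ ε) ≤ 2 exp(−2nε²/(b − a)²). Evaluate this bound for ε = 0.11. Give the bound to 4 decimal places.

0.1772

Exponent: 2nε²/(b − a)² = 2·2708·0.11² / 5.2² = 2.42358.
Bound = 2·exp(−2.42358) = 0.17721.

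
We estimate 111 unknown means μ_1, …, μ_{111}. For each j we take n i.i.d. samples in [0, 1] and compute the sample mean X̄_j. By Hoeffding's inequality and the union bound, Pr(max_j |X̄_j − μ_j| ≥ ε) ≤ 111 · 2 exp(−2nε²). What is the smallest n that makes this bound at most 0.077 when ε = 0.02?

Need 2·111·exp(−2nε²) ≤ 0.077, i.e. exp(−2nε²) ≤ 0.077/222.
So 2nε² ≥ ln(222/0.077) = 7.966627.
Hence n ≥ 7.966627/(2·0.02²) = 9958.284.
The smallest integer n is 9959.

9959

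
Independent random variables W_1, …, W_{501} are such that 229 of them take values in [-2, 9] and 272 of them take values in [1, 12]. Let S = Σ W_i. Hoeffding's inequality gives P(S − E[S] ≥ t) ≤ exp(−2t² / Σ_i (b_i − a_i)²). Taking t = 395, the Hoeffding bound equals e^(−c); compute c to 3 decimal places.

5.148

Σ(b_i − a_i)² = 229·11² + 272·11² = 60621.
c = 2t² / 60621 = 2·395² / 60621 = 5.1476.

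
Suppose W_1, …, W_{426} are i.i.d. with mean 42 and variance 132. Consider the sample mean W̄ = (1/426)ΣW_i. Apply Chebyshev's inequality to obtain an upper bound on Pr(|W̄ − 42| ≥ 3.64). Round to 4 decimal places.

Var(W̄) = Var(W_i)/n = 132/426 = 0.30986.
Chebyshev: Pr(|W̄ − 42| ≥ 3.64) ≤ Var(W̄)/(3.64)² = 132/(426·3.64²) = 0.0234.

0.0234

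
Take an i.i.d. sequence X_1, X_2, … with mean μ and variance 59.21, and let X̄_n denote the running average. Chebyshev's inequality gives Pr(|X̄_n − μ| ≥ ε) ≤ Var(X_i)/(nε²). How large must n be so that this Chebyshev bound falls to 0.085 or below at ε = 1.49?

Require 59.21/(n·1.49²) ≤ 0.085, i.e. n ≥ 59.21/(0.085·1.49²) = 313.764.
The smallest integer n is 314.

314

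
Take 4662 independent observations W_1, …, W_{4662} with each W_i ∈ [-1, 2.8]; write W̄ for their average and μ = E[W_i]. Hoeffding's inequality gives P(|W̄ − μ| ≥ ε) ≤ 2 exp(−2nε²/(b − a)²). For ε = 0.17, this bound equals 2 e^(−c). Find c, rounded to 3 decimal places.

18.661

c = 2nε²/(b − a)² = 2·4662·0.17² / 3.8² = 18.6609.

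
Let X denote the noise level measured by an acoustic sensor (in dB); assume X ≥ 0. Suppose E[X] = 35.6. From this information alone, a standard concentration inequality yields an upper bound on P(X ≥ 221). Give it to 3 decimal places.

0.161

Only the mean of a non-negative variable is known, so Markov's inequality is the applicable tail bound.
Markov's inequality: for a non-negative random variable, P(X ≥ a) ≤ E[X]/a.
Here E[X] = 35.6 and a = 221, so the bound is 35.6/221 = 0.1611.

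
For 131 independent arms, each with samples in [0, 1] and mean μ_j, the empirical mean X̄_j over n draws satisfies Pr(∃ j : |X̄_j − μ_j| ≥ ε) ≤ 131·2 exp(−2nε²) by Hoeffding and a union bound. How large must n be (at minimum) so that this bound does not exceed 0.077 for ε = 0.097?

Need 2·131·exp(−2nε²) ≤ 0.077, i.e. exp(−2nε²) ≤ 0.077/262.
So 2nε² ≥ ln(262/0.077) = 8.132294.
Hence n ≥ 8.132294/(2·0.097²) = 432.155.
The smallest integer n is 433.

433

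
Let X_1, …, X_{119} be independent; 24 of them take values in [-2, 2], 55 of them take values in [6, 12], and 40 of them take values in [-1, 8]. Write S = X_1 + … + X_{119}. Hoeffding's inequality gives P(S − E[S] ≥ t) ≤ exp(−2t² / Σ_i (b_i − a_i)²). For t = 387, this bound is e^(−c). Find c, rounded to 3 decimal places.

53.451

Σ(b_i − a_i)² = 24·4² + 55·6² + 40·9² = 5604.
c = 2t² / 5604 = 2·387² / 5604 = 53.4507.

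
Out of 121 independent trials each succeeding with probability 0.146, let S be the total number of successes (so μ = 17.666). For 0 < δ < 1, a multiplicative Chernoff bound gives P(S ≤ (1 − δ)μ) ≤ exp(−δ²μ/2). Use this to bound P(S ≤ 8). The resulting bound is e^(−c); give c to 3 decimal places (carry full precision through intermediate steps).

Write 8 = (1 − δ)μ, so δ = 1 − 8/17.666 = 0.5471527…
Then the exponent is δ²μ/2 = (μ − 8)²/(2μ) = 2.644389.

2.644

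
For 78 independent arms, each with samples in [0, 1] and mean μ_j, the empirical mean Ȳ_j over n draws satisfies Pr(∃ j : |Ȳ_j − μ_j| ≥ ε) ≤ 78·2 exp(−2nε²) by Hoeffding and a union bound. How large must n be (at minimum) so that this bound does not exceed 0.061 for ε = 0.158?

Need 2·78·exp(−2nε²) ≤ 0.061, i.e. exp(−2nε²) ≤ 0.061/156.
So 2nε² ≥ ln(156/0.061) = 7.846737.
Hence n ≥ 7.846737/(2·0.158²) = 157.161.
The smallest integer n is 158.

158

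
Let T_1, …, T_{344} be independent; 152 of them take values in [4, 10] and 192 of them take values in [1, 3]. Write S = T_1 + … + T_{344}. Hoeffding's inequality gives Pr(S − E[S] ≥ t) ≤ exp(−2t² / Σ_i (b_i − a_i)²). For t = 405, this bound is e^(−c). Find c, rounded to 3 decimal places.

Σ(b_i − a_i)² = 152·6² + 192·2² = 6240.
c = 2t² / 6240 = 2·405² / 6240 = 52.5721.

52.572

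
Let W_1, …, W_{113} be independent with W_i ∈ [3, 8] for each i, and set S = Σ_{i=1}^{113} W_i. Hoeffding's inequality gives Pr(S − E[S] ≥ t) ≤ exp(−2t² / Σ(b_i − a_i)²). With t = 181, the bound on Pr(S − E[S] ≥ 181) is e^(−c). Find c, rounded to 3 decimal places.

23.194

Σ(b_i − a_i)² = 113·(5)² = 2825.
c = 2t²/2825 = 2·181²/2825 = 23.1936.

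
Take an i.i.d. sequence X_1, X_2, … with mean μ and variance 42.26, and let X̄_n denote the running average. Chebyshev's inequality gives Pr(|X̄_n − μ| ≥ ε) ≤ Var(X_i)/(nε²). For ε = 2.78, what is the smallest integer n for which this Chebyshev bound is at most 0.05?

Require 42.26/(n·2.78²) ≤ 0.05, i.e. n ≥ 42.26/(0.05·2.78²) = 109.363.
The smallest integer n is 110.

110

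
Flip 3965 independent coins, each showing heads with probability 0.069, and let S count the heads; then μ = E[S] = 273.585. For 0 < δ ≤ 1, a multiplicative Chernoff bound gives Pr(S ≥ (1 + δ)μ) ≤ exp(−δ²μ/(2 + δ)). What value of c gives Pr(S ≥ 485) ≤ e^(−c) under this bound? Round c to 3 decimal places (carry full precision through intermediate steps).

58.921

Write 485 = (1 + δ)μ, so δ = 485/273.585 − 1 = 0.772758…
Then the exponent is δ²μ/(2 + δ) = (485 − μ)² / (μ·(2 + δ)) = 58.920625.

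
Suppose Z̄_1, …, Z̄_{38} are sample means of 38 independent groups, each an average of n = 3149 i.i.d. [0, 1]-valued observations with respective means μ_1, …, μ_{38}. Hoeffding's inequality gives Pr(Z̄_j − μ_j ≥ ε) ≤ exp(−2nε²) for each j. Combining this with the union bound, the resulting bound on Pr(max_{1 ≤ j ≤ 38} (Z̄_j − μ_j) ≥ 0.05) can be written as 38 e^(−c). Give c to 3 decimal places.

Union bound over the 38 events: Pr(max_{1 ≤ j ≤ 38} (Z̄_j − μ_j) ≥ 0.05) ≤ 38·exp(−2nε²) = 38 exp(−2·3149·0.05²).
So c = 2·3149·0.05² = 15.7450.

15.745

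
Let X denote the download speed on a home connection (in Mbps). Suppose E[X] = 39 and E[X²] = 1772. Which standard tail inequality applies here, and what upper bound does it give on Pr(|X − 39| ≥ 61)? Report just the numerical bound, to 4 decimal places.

0.0675

The first two moments determine the variance, so Chebyshev's inequality is the sharpest standard bound available.
Var(X) = E[X²] − (E[X])² = 1772 − 1521 = 251.
Chebyshev's inequality: Pr(|X − μ| ≥ t) ≤ Var(X)/t² = 251/3721 = 0.0675.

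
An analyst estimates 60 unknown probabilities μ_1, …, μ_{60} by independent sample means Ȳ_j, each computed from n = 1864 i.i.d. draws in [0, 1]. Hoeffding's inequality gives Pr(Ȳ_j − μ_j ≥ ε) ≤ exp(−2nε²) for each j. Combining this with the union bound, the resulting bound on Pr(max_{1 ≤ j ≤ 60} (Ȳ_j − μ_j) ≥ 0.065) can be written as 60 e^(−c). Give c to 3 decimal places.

Union bound over the 60 events: Pr(max_{1 ≤ j ≤ 60} (Ȳ_j − μ_j) ≥ 0.065) ≤ 60·exp(−2nε²) = 60 exp(−2·1864·0.065²).
So c = 2·1864·0.065² = 15.7508.

15.751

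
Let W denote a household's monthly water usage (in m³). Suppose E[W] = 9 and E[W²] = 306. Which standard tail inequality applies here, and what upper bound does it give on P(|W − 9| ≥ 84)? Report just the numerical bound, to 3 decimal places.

The first two moments determine the variance, so Chebyshev's inequality is the sharpest standard bound available.
Var(W) = E[W²] − (E[W])² = 306 − 81 = 225.
Chebyshev's inequality: P(|W − μ| ≥ t) ≤ Var(W)/t² = 225/7056 = 0.0319.

0.032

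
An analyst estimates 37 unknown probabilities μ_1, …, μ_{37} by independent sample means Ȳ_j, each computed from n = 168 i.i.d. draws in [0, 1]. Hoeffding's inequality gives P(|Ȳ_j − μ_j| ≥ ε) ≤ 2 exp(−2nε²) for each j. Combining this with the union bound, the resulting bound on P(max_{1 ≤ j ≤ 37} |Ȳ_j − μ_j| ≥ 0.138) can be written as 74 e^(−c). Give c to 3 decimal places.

Union bound over the 37 events: P(max_{1 ≤ j ≤ 37} |Ȳ_j − μ_j| ≥ 0.138) ≤ 37·2·exp(−2nε²) = 74 exp(−2·168·0.138²).
So c = 2·168·0.138² = 6.3988.

6.399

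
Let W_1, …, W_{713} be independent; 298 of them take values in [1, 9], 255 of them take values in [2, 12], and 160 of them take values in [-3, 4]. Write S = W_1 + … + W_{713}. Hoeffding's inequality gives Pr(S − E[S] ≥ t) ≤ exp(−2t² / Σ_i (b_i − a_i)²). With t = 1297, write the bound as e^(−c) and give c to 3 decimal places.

Σ(b_i − a_i)² = 298·8² + 255·10² + 160·7² = 52412.
c = 2t² / 52412 = 2·1297² / 52412 = 64.1917.

64.192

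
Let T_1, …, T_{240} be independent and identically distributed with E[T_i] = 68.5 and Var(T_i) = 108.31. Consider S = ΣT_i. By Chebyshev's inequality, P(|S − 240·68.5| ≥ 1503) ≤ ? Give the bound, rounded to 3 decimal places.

0.012

Var(S) = n·Var(T_i) = 240·108.31 = 25994.4.
Chebyshev: P(|S − 240·68.5| ≥ 1503) ≤ Var(S)/1503² = 25994.4/2259009 = 0.0115.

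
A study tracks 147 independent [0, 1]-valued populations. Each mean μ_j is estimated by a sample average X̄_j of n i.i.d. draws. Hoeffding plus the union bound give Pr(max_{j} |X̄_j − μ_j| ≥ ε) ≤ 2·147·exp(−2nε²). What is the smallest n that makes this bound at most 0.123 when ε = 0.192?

Need 2·147·exp(−2nε²) ≤ 0.123, i.e. exp(−2nε²) ≤ 0.123/294.
So 2nε² ≥ ln(294/0.123) = 7.779151.
Hence n ≥ 7.779151/(2·0.192²) = 105.511.
The smallest integer n is 106.

106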